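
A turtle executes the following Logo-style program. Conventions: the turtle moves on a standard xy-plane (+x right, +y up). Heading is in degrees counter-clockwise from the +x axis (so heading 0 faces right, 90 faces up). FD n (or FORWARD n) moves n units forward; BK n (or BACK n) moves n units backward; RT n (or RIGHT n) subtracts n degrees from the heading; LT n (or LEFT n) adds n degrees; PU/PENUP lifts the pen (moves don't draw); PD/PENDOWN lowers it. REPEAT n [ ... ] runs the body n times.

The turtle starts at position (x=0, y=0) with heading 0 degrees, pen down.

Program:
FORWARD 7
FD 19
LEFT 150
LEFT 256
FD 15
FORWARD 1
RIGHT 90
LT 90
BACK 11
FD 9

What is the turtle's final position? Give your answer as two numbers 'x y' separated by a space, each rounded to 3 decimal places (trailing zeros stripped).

Answer: 35.725 10.071

Derivation:
Executing turtle program step by step:
Start: pos=(0,0), heading=0, pen down
FD 7: (0,0) -> (7,0) [heading=0, draw]
FD 19: (7,0) -> (26,0) [heading=0, draw]
LT 150: heading 0 -> 150
LT 256: heading 150 -> 46
FD 15: (26,0) -> (36.42,10.79) [heading=46, draw]
FD 1: (36.42,10.79) -> (37.115,11.509) [heading=46, draw]
RT 90: heading 46 -> 316
LT 90: heading 316 -> 46
BK 11: (37.115,11.509) -> (29.473,3.597) [heading=46, draw]
FD 9: (29.473,3.597) -> (35.725,10.071) [heading=46, draw]
Final: pos=(35.725,10.071), heading=46, 6 segment(s) drawn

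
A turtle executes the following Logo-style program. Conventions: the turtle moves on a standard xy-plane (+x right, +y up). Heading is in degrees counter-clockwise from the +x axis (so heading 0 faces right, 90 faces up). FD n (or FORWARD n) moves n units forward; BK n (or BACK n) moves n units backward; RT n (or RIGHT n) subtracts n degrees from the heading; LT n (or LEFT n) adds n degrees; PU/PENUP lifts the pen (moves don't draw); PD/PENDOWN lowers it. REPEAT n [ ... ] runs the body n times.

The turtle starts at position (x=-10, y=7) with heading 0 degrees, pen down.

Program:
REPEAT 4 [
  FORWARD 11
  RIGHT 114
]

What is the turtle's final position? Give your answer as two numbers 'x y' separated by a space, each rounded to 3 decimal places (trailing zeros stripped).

Answer: -0.373 8.525

Derivation:
Executing turtle program step by step:
Start: pos=(-10,7), heading=0, pen down
REPEAT 4 [
  -- iteration 1/4 --
  FD 11: (-10,7) -> (1,7) [heading=0, draw]
  RT 114: heading 0 -> 246
  -- iteration 2/4 --
  FD 11: (1,7) -> (-3.474,-3.049) [heading=246, draw]
  RT 114: heading 246 -> 132
  -- iteration 3/4 --
  FD 11: (-3.474,-3.049) -> (-10.835,5.126) [heading=132, draw]
  RT 114: heading 132 -> 18
  -- iteration 4/4 --
  FD 11: (-10.835,5.126) -> (-0.373,8.525) [heading=18, draw]
  RT 114: heading 18 -> 264
]
Final: pos=(-0.373,8.525), heading=264, 4 segment(s) drawn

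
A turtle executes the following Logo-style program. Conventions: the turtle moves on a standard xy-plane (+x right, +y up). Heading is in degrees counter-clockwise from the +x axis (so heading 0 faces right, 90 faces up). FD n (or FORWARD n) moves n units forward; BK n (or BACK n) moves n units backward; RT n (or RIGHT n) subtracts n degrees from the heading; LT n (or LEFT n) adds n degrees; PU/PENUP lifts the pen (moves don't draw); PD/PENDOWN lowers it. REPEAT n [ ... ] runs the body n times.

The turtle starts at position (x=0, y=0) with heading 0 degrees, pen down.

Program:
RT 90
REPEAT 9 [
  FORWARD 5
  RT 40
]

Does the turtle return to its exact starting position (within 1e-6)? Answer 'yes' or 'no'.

Answer: yes

Derivation:
Executing turtle program step by step:
Start: pos=(0,0), heading=0, pen down
RT 90: heading 0 -> 270
REPEAT 9 [
  -- iteration 1/9 --
  FD 5: (0,0) -> (0,-5) [heading=270, draw]
  RT 40: heading 270 -> 230
  -- iteration 2/9 --
  FD 5: (0,-5) -> (-3.214,-8.83) [heading=230, draw]
  RT 40: heading 230 -> 190
  -- iteration 3/9 --
  FD 5: (-3.214,-8.83) -> (-8.138,-9.698) [heading=190, draw]
  RT 40: heading 190 -> 150
  -- iteration 4/9 --
  FD 5: (-8.138,-9.698) -> (-12.468,-7.198) [heading=150, draw]
  RT 40: heading 150 -> 110
  -- iteration 5/9 --
  FD 5: (-12.468,-7.198) -> (-14.178,-2.5) [heading=110, draw]
  RT 40: heading 110 -> 70
  -- iteration 6/9 --
  FD 5: (-14.178,-2.5) -> (-12.468,2.198) [heading=70, draw]
  RT 40: heading 70 -> 30
  -- iteration 7/9 --
  FD 5: (-12.468,2.198) -> (-8.138,4.698) [heading=30, draw]
  RT 40: heading 30 -> 350
  -- iteration 8/9 --
  FD 5: (-8.138,4.698) -> (-3.214,3.83) [heading=350, draw]
  RT 40: heading 350 -> 310
  -- iteration 9/9 --
  FD 5: (-3.214,3.83) -> (0,0) [heading=310, draw]
  RT 40: heading 310 -> 270
]
Final: pos=(0,0), heading=270, 9 segment(s) drawn

Start position: (0, 0)
Final position: (0, 0)
Distance = 0; < 1e-6 -> CLOSED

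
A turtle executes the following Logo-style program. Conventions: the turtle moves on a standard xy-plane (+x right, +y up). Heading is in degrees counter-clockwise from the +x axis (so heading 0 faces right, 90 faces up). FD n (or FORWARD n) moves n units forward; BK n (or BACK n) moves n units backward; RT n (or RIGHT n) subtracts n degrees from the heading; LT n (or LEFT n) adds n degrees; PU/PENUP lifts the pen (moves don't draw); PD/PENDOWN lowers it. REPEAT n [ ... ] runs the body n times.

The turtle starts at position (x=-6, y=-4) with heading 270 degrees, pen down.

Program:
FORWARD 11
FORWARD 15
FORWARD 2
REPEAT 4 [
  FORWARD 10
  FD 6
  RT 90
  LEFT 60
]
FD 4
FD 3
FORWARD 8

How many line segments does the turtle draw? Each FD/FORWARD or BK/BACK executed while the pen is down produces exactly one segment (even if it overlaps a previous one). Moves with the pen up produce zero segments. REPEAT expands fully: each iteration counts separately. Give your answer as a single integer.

Executing turtle program step by step:
Start: pos=(-6,-4), heading=270, pen down
FD 11: (-6,-4) -> (-6,-15) [heading=270, draw]
FD 15: (-6,-15) -> (-6,-30) [heading=270, draw]
FD 2: (-6,-30) -> (-6,-32) [heading=270, draw]
REPEAT 4 [
  -- iteration 1/4 --
  FD 10: (-6,-32) -> (-6,-42) [heading=270, draw]
  FD 6: (-6,-42) -> (-6,-48) [heading=270, draw]
  RT 90: heading 270 -> 180
  LT 60: heading 180 -> 240
  -- iteration 2/4 --
  FD 10: (-6,-48) -> (-11,-56.66) [heading=240, draw]
  FD 6: (-11,-56.66) -> (-14,-61.856) [heading=240, draw]
  RT 90: heading 240 -> 150
  LT 60: heading 150 -> 210
  -- iteration 3/4 --
  FD 10: (-14,-61.856) -> (-22.66,-66.856) [heading=210, draw]
  FD 6: (-22.66,-66.856) -> (-27.856,-69.856) [heading=210, draw]
  RT 90: heading 210 -> 120
  LT 60: heading 120 -> 180
  -- iteration 4/4 --
  FD 10: (-27.856,-69.856) -> (-37.856,-69.856) [heading=180, draw]
  FD 6: (-37.856,-69.856) -> (-43.856,-69.856) [heading=180, draw]
  RT 90: heading 180 -> 90
  LT 60: heading 90 -> 150
]
FD 4: (-43.856,-69.856) -> (-47.321,-67.856) [heading=150, draw]
FD 3: (-47.321,-67.856) -> (-49.919,-66.356) [heading=150, draw]
FD 8: (-49.919,-66.356) -> (-56.847,-62.356) [heading=150, draw]
Final: pos=(-56.847,-62.356), heading=150, 14 segment(s) drawn
Segments drawn: 14

Answer: 14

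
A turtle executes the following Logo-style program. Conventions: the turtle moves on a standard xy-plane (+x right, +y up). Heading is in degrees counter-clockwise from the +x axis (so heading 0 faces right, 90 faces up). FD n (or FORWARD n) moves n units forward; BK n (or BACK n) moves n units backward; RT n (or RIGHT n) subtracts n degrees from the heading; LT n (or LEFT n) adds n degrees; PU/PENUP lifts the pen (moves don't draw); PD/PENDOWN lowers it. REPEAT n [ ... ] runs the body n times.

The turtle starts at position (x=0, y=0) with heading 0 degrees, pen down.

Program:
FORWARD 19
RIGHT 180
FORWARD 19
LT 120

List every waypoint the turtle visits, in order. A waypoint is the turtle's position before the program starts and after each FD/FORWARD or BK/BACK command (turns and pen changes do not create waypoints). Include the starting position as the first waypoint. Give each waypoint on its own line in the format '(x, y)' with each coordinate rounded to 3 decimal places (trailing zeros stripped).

Answer: (0, 0)
(19, 0)
(0, 0)

Derivation:
Executing turtle program step by step:
Start: pos=(0,0), heading=0, pen down
FD 19: (0,0) -> (19,0) [heading=0, draw]
RT 180: heading 0 -> 180
FD 19: (19,0) -> (0,0) [heading=180, draw]
LT 120: heading 180 -> 300
Final: pos=(0,0), heading=300, 2 segment(s) drawn
Waypoints (3 total):
(0, 0)
(19, 0)
(0, 0)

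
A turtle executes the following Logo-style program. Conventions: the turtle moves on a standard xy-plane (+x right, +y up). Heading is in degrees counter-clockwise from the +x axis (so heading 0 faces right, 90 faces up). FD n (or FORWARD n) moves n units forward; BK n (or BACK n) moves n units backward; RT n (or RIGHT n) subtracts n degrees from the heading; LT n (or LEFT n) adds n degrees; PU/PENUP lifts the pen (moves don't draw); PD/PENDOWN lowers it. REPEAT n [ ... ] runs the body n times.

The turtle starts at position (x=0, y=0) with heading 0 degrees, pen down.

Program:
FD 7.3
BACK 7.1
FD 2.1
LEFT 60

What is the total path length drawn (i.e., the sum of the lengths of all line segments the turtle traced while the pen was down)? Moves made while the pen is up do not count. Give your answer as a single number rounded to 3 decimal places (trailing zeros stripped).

Executing turtle program step by step:
Start: pos=(0,0), heading=0, pen down
FD 7.3: (0,0) -> (7.3,0) [heading=0, draw]
BK 7.1: (7.3,0) -> (0.2,0) [heading=0, draw]
FD 2.1: (0.2,0) -> (2.3,0) [heading=0, draw]
LT 60: heading 0 -> 60
Final: pos=(2.3,0), heading=60, 3 segment(s) drawn

Segment lengths:
  seg 1: (0,0) -> (7.3,0), length = 7.3
  seg 2: (7.3,0) -> (0.2,0), length = 7.1
  seg 3: (0.2,0) -> (2.3,0), length = 2.1
Total = 16.5

Answer: 16.5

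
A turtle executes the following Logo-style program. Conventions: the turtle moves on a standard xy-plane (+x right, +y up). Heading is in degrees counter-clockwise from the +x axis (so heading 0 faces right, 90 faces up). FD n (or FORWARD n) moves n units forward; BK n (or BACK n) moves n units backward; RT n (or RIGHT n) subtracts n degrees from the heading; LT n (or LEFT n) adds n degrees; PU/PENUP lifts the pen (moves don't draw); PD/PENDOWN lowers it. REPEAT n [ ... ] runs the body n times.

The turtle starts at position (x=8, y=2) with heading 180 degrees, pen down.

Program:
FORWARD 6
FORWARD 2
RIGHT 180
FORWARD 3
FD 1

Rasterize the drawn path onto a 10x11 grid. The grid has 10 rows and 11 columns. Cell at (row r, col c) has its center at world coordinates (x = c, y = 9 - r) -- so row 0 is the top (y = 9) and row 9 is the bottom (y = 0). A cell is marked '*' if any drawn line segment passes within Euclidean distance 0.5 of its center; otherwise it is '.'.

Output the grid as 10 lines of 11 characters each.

Segment 0: (8,2) -> (2,2)
Segment 1: (2,2) -> (0,2)
Segment 2: (0,2) -> (3,2)
Segment 3: (3,2) -> (4,2)

Answer: ...........
...........
...........
...........
...........
...........
...........
*********..
...........
...........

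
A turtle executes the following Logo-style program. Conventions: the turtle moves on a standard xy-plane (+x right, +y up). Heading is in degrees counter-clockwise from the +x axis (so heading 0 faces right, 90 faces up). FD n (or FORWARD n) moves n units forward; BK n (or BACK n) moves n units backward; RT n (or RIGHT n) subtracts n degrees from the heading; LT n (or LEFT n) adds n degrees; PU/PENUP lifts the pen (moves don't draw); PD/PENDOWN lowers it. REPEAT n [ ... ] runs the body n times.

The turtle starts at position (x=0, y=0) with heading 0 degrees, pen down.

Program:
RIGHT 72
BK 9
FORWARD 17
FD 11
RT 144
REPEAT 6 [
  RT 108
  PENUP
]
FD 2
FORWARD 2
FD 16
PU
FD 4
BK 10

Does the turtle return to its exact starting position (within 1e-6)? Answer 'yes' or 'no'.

Answer: no

Derivation:
Executing turtle program step by step:
Start: pos=(0,0), heading=0, pen down
RT 72: heading 0 -> 288
BK 9: (0,0) -> (-2.781,8.56) [heading=288, draw]
FD 17: (-2.781,8.56) -> (2.472,-7.608) [heading=288, draw]
FD 11: (2.472,-7.608) -> (5.871,-18.07) [heading=288, draw]
RT 144: heading 288 -> 144
REPEAT 6 [
  -- iteration 1/6 --
  RT 108: heading 144 -> 36
  PU: pen up
  -- iteration 2/6 --
  RT 108: heading 36 -> 288
  PU: pen up
  -- iteration 3/6 --
  RT 108: heading 288 -> 180
  PU: pen up
  -- iteration 4/6 --
  RT 108: heading 180 -> 72
  PU: pen up
  -- iteration 5/6 --
  RT 108: heading 72 -> 324
  PU: pen up
  -- iteration 6/6 --
  RT 108: heading 324 -> 216
  PU: pen up
]
FD 2: (5.871,-18.07) -> (4.253,-19.246) [heading=216, move]
FD 2: (4.253,-19.246) -> (2.635,-20.421) [heading=216, move]
FD 16: (2.635,-20.421) -> (-10.309,-29.826) [heading=216, move]
PU: pen up
FD 4: (-10.309,-29.826) -> (-13.545,-32.177) [heading=216, move]
BK 10: (-13.545,-32.177) -> (-5.455,-26.299) [heading=216, move]
Final: pos=(-5.455,-26.299), heading=216, 3 segment(s) drawn

Start position: (0, 0)
Final position: (-5.455, -26.299)
Distance = 26.859; >= 1e-6 -> NOT closed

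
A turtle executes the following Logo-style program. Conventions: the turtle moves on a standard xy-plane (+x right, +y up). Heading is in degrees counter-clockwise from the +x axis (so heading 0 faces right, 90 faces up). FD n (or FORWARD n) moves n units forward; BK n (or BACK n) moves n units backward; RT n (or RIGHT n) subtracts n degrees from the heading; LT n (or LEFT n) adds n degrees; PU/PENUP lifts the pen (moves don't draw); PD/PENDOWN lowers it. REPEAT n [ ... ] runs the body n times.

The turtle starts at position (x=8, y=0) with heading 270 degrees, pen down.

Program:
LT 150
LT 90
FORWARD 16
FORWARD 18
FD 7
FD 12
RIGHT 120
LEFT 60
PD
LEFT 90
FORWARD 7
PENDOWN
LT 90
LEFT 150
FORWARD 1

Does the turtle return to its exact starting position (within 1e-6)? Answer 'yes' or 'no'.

Answer: no

Derivation:
Executing turtle program step by step:
Start: pos=(8,0), heading=270, pen down
LT 150: heading 270 -> 60
LT 90: heading 60 -> 150
FD 16: (8,0) -> (-5.856,8) [heading=150, draw]
FD 18: (-5.856,8) -> (-21.445,17) [heading=150, draw]
FD 7: (-21.445,17) -> (-27.507,20.5) [heading=150, draw]
FD 12: (-27.507,20.5) -> (-37.899,26.5) [heading=150, draw]
RT 120: heading 150 -> 30
LT 60: heading 30 -> 90
PD: pen down
LT 90: heading 90 -> 180
FD 7: (-37.899,26.5) -> (-44.899,26.5) [heading=180, draw]
PD: pen down
LT 90: heading 180 -> 270
LT 150: heading 270 -> 60
FD 1: (-44.899,26.5) -> (-44.399,27.366) [heading=60, draw]
Final: pos=(-44.399,27.366), heading=60, 6 segment(s) drawn

Start position: (8, 0)
Final position: (-44.399, 27.366)
Distance = 59.115; >= 1e-6 -> NOT closed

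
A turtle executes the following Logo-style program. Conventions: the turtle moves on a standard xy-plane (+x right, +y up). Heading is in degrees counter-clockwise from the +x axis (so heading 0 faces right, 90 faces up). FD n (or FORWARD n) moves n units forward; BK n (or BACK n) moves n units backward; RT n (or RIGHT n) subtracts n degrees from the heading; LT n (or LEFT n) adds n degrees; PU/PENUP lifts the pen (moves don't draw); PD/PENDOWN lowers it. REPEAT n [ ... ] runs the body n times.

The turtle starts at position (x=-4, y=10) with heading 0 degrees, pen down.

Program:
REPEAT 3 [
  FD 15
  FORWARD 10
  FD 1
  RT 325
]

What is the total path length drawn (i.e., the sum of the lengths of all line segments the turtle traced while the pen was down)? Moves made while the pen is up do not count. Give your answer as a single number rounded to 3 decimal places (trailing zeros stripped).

Executing turtle program step by step:
Start: pos=(-4,10), heading=0, pen down
REPEAT 3 [
  -- iteration 1/3 --
  FD 15: (-4,10) -> (11,10) [heading=0, draw]
  FD 10: (11,10) -> (21,10) [heading=0, draw]
  FD 1: (21,10) -> (22,10) [heading=0, draw]
  RT 325: heading 0 -> 35
  -- iteration 2/3 --
  FD 15: (22,10) -> (34.287,18.604) [heading=35, draw]
  FD 10: (34.287,18.604) -> (42.479,24.339) [heading=35, draw]
  FD 1: (42.479,24.339) -> (43.298,24.913) [heading=35, draw]
  RT 325: heading 35 -> 70
  -- iteration 3/3 --
  FD 15: (43.298,24.913) -> (48.428,39.008) [heading=70, draw]
  FD 10: (48.428,39.008) -> (51.848,48.405) [heading=70, draw]
  FD 1: (51.848,48.405) -> (52.19,49.345) [heading=70, draw]
  RT 325: heading 70 -> 105
]
Final: pos=(52.19,49.345), heading=105, 9 segment(s) drawn

Segment lengths:
  seg 1: (-4,10) -> (11,10), length = 15
  seg 2: (11,10) -> (21,10), length = 10
  seg 3: (21,10) -> (22,10), length = 1
  seg 4: (22,10) -> (34.287,18.604), length = 15
  seg 5: (34.287,18.604) -> (42.479,24.339), length = 10
  seg 6: (42.479,24.339) -> (43.298,24.913), length = 1
  seg 7: (43.298,24.913) -> (48.428,39.008), length = 15
  seg 8: (48.428,39.008) -> (51.848,48.405), length = 10
  seg 9: (51.848,48.405) -> (52.19,49.345), length = 1
Total = 78

Answer: 78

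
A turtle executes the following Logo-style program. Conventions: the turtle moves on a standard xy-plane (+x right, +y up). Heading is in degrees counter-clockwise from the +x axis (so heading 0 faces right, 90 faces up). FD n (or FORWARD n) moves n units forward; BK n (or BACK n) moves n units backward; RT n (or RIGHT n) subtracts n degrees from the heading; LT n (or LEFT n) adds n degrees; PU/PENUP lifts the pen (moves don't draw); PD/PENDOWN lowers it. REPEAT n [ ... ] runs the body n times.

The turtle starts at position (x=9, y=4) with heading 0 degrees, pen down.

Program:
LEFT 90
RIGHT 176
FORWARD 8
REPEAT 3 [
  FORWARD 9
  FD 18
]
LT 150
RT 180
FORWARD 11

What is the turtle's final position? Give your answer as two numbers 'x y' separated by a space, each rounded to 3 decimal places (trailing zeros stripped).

Answer: 10.386 -94.67

Derivation:
Executing turtle program step by step:
Start: pos=(9,4), heading=0, pen down
LT 90: heading 0 -> 90
RT 176: heading 90 -> 274
FD 8: (9,4) -> (9.558,-3.981) [heading=274, draw]
REPEAT 3 [
  -- iteration 1/3 --
  FD 9: (9.558,-3.981) -> (10.186,-12.959) [heading=274, draw]
  FD 18: (10.186,-12.959) -> (11.441,-30.915) [heading=274, draw]
  -- iteration 2/3 --
  FD 9: (11.441,-30.915) -> (12.069,-39.893) [heading=274, draw]
  FD 18: (12.069,-39.893) -> (13.325,-57.849) [heading=274, draw]
  -- iteration 3/3 --
  FD 9: (13.325,-57.849) -> (13.953,-66.827) [heading=274, draw]
  FD 18: (13.953,-66.827) -> (15.208,-84.783) [heading=274, draw]
]
LT 150: heading 274 -> 64
RT 180: heading 64 -> 244
FD 11: (15.208,-84.783) -> (10.386,-94.67) [heading=244, draw]
Final: pos=(10.386,-94.67), heading=244, 8 segment(s) drawn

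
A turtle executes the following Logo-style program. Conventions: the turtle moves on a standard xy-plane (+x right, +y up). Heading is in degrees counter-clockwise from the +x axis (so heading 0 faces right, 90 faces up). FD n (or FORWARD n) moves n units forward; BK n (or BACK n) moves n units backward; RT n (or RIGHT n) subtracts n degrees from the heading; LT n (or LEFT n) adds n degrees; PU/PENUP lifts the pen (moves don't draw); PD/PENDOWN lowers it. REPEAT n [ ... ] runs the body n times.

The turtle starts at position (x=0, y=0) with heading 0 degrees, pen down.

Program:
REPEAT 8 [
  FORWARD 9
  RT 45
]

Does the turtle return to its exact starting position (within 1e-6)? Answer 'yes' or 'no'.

Answer: yes

Derivation:
Executing turtle program step by step:
Start: pos=(0,0), heading=0, pen down
REPEAT 8 [
  -- iteration 1/8 --
  FD 9: (0,0) -> (9,0) [heading=0, draw]
  RT 45: heading 0 -> 315
  -- iteration 2/8 --
  FD 9: (9,0) -> (15.364,-6.364) [heading=315, draw]
  RT 45: heading 315 -> 270
  -- iteration 3/8 --
  FD 9: (15.364,-6.364) -> (15.364,-15.364) [heading=270, draw]
  RT 45: heading 270 -> 225
  -- iteration 4/8 --
  FD 9: (15.364,-15.364) -> (9,-21.728) [heading=225, draw]
  RT 45: heading 225 -> 180
  -- iteration 5/8 --
  FD 9: (9,-21.728) -> (0,-21.728) [heading=180, draw]
  RT 45: heading 180 -> 135
  -- iteration 6/8 --
  FD 9: (0,-21.728) -> (-6.364,-15.364) [heading=135, draw]
  RT 45: heading 135 -> 90
  -- iteration 7/8 --
  FD 9: (-6.364,-15.364) -> (-6.364,-6.364) [heading=90, draw]
  RT 45: heading 90 -> 45
  -- iteration 8/8 --
  FD 9: (-6.364,-6.364) -> (0,0) [heading=45, draw]
  RT 45: heading 45 -> 0
]
Final: pos=(0,0), heading=0, 8 segment(s) drawn

Start position: (0, 0)
Final position: (0, 0)
Distance = 0; < 1e-6 -> CLOSED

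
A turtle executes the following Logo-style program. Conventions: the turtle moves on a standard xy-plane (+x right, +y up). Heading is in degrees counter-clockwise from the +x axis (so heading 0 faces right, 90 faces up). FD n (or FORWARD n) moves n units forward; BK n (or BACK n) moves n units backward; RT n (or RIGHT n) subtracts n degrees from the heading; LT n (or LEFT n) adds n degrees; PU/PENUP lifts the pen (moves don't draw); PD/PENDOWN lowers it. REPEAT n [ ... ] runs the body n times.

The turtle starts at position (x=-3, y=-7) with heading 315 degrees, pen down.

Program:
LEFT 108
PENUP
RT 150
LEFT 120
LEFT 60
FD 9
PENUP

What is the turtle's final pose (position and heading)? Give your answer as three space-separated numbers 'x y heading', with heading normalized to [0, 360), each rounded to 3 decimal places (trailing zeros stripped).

Executing turtle program step by step:
Start: pos=(-3,-7), heading=315, pen down
LT 108: heading 315 -> 63
PU: pen up
RT 150: heading 63 -> 273
LT 120: heading 273 -> 33
LT 60: heading 33 -> 93
FD 9: (-3,-7) -> (-3.471,1.988) [heading=93, move]
PU: pen up
Final: pos=(-3.471,1.988), heading=93, 0 segment(s) drawn

Answer: -3.471 1.988 93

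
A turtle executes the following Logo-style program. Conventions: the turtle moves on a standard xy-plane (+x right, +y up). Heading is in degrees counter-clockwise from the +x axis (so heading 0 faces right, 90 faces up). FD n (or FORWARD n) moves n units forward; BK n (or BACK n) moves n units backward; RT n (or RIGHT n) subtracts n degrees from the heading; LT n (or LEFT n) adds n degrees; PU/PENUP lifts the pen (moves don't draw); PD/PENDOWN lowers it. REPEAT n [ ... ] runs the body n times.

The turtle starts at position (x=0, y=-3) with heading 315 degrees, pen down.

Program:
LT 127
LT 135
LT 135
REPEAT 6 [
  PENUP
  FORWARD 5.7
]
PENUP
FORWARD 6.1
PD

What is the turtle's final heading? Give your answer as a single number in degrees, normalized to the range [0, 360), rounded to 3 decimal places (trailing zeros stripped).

Executing turtle program step by step:
Start: pos=(0,-3), heading=315, pen down
LT 127: heading 315 -> 82
LT 135: heading 82 -> 217
LT 135: heading 217 -> 352
REPEAT 6 [
  -- iteration 1/6 --
  PU: pen up
  FD 5.7: (0,-3) -> (5.645,-3.793) [heading=352, move]
  -- iteration 2/6 --
  PU: pen up
  FD 5.7: (5.645,-3.793) -> (11.289,-4.587) [heading=352, move]
  -- iteration 3/6 --
  PU: pen up
  FD 5.7: (11.289,-4.587) -> (16.934,-5.38) [heading=352, move]
  -- iteration 4/6 --
  PU: pen up
  FD 5.7: (16.934,-5.38) -> (22.578,-6.173) [heading=352, move]
  -- iteration 5/6 --
  PU: pen up
  FD 5.7: (22.578,-6.173) -> (28.223,-6.966) [heading=352, move]
  -- iteration 6/6 --
  PU: pen up
  FD 5.7: (28.223,-6.966) -> (33.867,-7.76) [heading=352, move]
]
PU: pen up
FD 6.1: (33.867,-7.76) -> (39.908,-8.609) [heading=352, move]
PD: pen down
Final: pos=(39.908,-8.609), heading=352, 0 segment(s) drawn

Answer: 352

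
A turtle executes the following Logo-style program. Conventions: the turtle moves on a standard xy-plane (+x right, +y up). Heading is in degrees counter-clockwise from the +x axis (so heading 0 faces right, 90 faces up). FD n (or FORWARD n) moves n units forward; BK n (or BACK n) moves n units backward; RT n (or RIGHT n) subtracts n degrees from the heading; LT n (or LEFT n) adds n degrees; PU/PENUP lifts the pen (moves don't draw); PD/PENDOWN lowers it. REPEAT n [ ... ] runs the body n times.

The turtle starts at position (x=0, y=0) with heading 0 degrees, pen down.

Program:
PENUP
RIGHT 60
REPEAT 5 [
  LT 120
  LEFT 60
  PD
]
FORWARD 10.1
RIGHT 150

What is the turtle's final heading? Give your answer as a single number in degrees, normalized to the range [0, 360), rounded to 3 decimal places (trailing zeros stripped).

Executing turtle program step by step:
Start: pos=(0,0), heading=0, pen down
PU: pen up
RT 60: heading 0 -> 300
REPEAT 5 [
  -- iteration 1/5 --
  LT 120: heading 300 -> 60
  LT 60: heading 60 -> 120
  PD: pen down
  -- iteration 2/5 --
  LT 120: heading 120 -> 240
  LT 60: heading 240 -> 300
  PD: pen down
  -- iteration 3/5 --
  LT 120: heading 300 -> 60
  LT 60: heading 60 -> 120
  PD: pen down
  -- iteration 4/5 --
  LT 120: heading 120 -> 240
  LT 60: heading 240 -> 300
  PD: pen down
  -- iteration 5/5 --
  LT 120: heading 300 -> 60
  LT 60: heading 60 -> 120
  PD: pen down
]
FD 10.1: (0,0) -> (-5.05,8.747) [heading=120, draw]
RT 150: heading 120 -> 330
Final: pos=(-5.05,8.747), heading=330, 1 segment(s) drawn

Answer: 330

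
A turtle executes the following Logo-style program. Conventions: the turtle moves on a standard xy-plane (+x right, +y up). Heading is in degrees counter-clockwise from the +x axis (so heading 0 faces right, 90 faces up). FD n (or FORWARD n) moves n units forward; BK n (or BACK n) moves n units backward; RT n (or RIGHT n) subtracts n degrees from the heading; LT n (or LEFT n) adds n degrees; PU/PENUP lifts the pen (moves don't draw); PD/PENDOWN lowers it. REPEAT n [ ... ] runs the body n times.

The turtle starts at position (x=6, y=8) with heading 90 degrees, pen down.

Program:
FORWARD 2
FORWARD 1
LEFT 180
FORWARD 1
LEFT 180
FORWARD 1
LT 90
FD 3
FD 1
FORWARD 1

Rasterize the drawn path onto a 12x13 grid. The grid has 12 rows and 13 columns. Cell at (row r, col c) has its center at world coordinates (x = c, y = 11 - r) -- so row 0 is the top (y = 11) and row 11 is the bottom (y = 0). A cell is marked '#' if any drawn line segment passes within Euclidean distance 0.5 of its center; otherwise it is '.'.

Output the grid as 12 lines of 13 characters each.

Segment 0: (6,8) -> (6,10)
Segment 1: (6,10) -> (6,11)
Segment 2: (6,11) -> (6,10)
Segment 3: (6,10) -> (6,11)
Segment 4: (6,11) -> (3,11)
Segment 5: (3,11) -> (2,11)
Segment 6: (2,11) -> (1,11)

Answer: .######......
......#......
......#......
......#......
.............
.............
.............
.............
.............
.............
.............
.............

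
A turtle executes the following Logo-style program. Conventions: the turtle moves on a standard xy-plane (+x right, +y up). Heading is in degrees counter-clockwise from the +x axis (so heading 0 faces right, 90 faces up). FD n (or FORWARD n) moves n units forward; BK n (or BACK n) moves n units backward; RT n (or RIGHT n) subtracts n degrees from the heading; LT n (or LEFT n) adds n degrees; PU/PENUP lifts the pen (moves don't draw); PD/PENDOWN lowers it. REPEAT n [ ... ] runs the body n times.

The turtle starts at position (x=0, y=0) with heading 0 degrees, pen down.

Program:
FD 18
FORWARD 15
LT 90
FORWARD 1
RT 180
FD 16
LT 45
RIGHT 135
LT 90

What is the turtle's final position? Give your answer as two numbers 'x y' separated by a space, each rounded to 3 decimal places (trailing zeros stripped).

Answer: 33 -15

Derivation:
Executing turtle program step by step:
Start: pos=(0,0), heading=0, pen down
FD 18: (0,0) -> (18,0) [heading=0, draw]
FD 15: (18,0) -> (33,0) [heading=0, draw]
LT 90: heading 0 -> 90
FD 1: (33,0) -> (33,1) [heading=90, draw]
RT 180: heading 90 -> 270
FD 16: (33,1) -> (33,-15) [heading=270, draw]
LT 45: heading 270 -> 315
RT 135: heading 315 -> 180
LT 90: heading 180 -> 270
Final: pos=(33,-15), heading=270, 4 segment(s) drawn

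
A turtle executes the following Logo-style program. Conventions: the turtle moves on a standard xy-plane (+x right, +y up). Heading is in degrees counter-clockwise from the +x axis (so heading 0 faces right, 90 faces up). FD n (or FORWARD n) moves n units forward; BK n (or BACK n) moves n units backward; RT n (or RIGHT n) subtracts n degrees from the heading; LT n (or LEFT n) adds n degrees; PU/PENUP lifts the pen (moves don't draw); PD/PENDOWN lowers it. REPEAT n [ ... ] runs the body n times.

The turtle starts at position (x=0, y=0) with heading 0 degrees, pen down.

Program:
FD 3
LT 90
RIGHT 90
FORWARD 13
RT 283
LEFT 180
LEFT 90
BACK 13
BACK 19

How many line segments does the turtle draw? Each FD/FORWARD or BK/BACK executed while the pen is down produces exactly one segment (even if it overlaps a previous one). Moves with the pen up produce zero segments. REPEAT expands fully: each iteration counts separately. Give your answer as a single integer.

Answer: 4

Derivation:
Executing turtle program step by step:
Start: pos=(0,0), heading=0, pen down
FD 3: (0,0) -> (3,0) [heading=0, draw]
LT 90: heading 0 -> 90
RT 90: heading 90 -> 0
FD 13: (3,0) -> (16,0) [heading=0, draw]
RT 283: heading 0 -> 77
LT 180: heading 77 -> 257
LT 90: heading 257 -> 347
BK 13: (16,0) -> (3.333,2.924) [heading=347, draw]
BK 19: (3.333,2.924) -> (-15.18,7.198) [heading=347, draw]
Final: pos=(-15.18,7.198), heading=347, 4 segment(s) drawn
Segments drawn: 4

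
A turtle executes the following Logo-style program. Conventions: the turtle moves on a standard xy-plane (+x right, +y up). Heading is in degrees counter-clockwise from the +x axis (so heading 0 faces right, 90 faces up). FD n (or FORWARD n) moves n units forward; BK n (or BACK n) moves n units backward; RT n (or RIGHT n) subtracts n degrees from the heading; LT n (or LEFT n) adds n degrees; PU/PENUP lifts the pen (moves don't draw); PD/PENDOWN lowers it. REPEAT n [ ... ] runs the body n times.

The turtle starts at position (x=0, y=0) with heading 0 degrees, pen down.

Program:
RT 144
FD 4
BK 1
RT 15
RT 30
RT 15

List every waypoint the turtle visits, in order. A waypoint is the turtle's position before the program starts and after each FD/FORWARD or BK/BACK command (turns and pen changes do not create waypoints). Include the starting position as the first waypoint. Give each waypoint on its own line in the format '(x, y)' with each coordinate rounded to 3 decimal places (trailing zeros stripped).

Answer: (0, 0)
(-3.236, -2.351)
(-2.427, -1.763)

Derivation:
Executing turtle program step by step:
Start: pos=(0,0), heading=0, pen down
RT 144: heading 0 -> 216
FD 4: (0,0) -> (-3.236,-2.351) [heading=216, draw]
BK 1: (-3.236,-2.351) -> (-2.427,-1.763) [heading=216, draw]
RT 15: heading 216 -> 201
RT 30: heading 201 -> 171
RT 15: heading 171 -> 156
Final: pos=(-2.427,-1.763), heading=156, 2 segment(s) drawn
Waypoints (3 total):
(0, 0)
(-3.236, -2.351)
(-2.427, -1.763)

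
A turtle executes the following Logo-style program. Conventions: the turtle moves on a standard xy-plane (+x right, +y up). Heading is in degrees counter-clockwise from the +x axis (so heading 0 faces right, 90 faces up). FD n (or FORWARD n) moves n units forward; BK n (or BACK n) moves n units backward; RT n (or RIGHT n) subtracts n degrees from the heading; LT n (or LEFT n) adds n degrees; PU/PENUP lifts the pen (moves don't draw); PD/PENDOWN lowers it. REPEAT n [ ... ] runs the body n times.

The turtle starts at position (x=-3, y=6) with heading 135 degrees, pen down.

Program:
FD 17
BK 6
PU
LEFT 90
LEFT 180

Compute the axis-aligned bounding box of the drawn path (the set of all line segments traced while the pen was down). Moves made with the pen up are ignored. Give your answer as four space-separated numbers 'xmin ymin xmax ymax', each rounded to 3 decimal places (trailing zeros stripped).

Answer: -15.021 6 -3 18.021

Derivation:
Executing turtle program step by step:
Start: pos=(-3,6), heading=135, pen down
FD 17: (-3,6) -> (-15.021,18.021) [heading=135, draw]
BK 6: (-15.021,18.021) -> (-10.778,13.778) [heading=135, draw]
PU: pen up
LT 90: heading 135 -> 225
LT 180: heading 225 -> 45
Final: pos=(-10.778,13.778), heading=45, 2 segment(s) drawn

Segment endpoints: x in {-15.021, -10.778, -3}, y in {6, 13.778, 18.021}
xmin=-15.021, ymin=6, xmax=-3, ymax=18.021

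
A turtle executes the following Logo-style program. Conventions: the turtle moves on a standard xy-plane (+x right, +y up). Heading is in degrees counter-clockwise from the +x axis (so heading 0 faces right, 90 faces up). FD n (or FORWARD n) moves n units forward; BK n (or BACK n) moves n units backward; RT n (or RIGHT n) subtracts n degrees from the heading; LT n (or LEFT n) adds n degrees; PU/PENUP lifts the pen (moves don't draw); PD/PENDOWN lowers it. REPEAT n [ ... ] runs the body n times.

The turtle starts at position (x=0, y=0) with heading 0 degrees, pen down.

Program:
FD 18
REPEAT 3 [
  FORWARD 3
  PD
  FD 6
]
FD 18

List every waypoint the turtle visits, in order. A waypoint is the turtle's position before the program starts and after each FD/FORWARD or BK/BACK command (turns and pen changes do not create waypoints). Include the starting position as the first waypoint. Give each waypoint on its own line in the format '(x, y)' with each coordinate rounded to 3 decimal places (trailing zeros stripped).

Answer: (0, 0)
(18, 0)
(21, 0)
(27, 0)
(30, 0)
(36, 0)
(39, 0)
(45, 0)
(63, 0)

Derivation:
Executing turtle program step by step:
Start: pos=(0,0), heading=0, pen down
FD 18: (0,0) -> (18,0) [heading=0, draw]
REPEAT 3 [
  -- iteration 1/3 --
  FD 3: (18,0) -> (21,0) [heading=0, draw]
  PD: pen down
  FD 6: (21,0) -> (27,0) [heading=0, draw]
  -- iteration 2/3 --
  FD 3: (27,0) -> (30,0) [heading=0, draw]
  PD: pen down
  FD 6: (30,0) -> (36,0) [heading=0, draw]
  -- iteration 3/3 --
  FD 3: (36,0) -> (39,0) [heading=0, draw]
  PD: pen down
  FD 6: (39,0) -> (45,0) [heading=0, draw]
]
FD 18: (45,0) -> (63,0) [heading=0, draw]
Final: pos=(63,0), heading=0, 8 segment(s) drawn
Waypoints (9 total):
(0, 0)
(18, 0)
(21, 0)
(27, 0)
(30, 0)
(36, 0)
(39, 0)
(45, 0)
(63, 0)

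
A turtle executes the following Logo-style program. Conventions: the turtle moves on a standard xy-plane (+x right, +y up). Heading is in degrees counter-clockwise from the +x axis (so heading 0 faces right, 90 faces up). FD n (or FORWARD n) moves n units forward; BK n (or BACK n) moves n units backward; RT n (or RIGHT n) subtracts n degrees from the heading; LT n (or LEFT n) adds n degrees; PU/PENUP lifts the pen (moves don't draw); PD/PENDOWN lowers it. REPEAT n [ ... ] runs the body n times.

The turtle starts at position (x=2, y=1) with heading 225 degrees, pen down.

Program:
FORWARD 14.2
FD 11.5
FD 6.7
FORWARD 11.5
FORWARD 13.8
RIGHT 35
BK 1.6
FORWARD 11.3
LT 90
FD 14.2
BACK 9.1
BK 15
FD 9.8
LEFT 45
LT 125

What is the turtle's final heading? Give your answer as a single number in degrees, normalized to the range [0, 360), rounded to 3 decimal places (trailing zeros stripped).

Answer: 90

Derivation:
Executing turtle program step by step:
Start: pos=(2,1), heading=225, pen down
FD 14.2: (2,1) -> (-8.041,-9.041) [heading=225, draw]
FD 11.5: (-8.041,-9.041) -> (-16.173,-17.173) [heading=225, draw]
FD 6.7: (-16.173,-17.173) -> (-20.91,-21.91) [heading=225, draw]
FD 11.5: (-20.91,-21.91) -> (-29.042,-30.042) [heading=225, draw]
FD 13.8: (-29.042,-30.042) -> (-38.8,-39.8) [heading=225, draw]
RT 35: heading 225 -> 190
BK 1.6: (-38.8,-39.8) -> (-37.224,-39.522) [heading=190, draw]
FD 11.3: (-37.224,-39.522) -> (-48.353,-41.484) [heading=190, draw]
LT 90: heading 190 -> 280
FD 14.2: (-48.353,-41.484) -> (-45.887,-55.469) [heading=280, draw]
BK 9.1: (-45.887,-55.469) -> (-47.467,-46.507) [heading=280, draw]
BK 15: (-47.467,-46.507) -> (-50.072,-31.735) [heading=280, draw]
FD 9.8: (-50.072,-31.735) -> (-48.37,-41.386) [heading=280, draw]
LT 45: heading 280 -> 325
LT 125: heading 325 -> 90
Final: pos=(-48.37,-41.386), heading=90, 11 segment(s) drawn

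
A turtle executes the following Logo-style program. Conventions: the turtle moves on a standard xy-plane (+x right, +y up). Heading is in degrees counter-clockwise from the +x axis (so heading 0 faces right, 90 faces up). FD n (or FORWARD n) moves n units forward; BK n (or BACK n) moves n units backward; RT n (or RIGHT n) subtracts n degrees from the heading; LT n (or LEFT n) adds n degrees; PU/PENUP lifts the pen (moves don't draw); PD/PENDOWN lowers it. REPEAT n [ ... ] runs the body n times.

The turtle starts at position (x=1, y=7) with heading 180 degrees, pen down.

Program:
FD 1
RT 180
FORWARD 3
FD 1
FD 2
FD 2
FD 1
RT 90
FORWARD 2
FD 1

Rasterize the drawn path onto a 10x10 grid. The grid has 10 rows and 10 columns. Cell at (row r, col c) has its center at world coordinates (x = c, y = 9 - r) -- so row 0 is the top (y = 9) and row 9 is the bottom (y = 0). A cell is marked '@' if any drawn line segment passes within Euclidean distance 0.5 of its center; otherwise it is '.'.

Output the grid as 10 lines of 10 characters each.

Segment 0: (1,7) -> (0,7)
Segment 1: (0,7) -> (3,7)
Segment 2: (3,7) -> (4,7)
Segment 3: (4,7) -> (6,7)
Segment 4: (6,7) -> (8,7)
Segment 5: (8,7) -> (9,7)
Segment 6: (9,7) -> (9,5)
Segment 7: (9,5) -> (9,4)

Answer: ..........
..........
@@@@@@@@@@
.........@
.........@
.........@
..........
..........
..........
..........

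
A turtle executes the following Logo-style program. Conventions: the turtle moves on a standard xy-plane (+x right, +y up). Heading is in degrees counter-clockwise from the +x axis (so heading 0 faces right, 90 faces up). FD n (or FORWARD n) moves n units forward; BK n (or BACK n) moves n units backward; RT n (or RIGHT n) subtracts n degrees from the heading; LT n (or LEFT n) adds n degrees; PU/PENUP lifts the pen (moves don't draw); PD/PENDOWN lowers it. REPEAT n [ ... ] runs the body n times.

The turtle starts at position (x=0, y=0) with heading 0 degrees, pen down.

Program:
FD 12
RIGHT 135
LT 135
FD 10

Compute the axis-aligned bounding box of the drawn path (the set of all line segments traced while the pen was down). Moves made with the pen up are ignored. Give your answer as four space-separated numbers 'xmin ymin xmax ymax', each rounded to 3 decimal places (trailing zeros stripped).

Answer: 0 0 22 0

Derivation:
Executing turtle program step by step:
Start: pos=(0,0), heading=0, pen down
FD 12: (0,0) -> (12,0) [heading=0, draw]
RT 135: heading 0 -> 225
LT 135: heading 225 -> 0
FD 10: (12,0) -> (22,0) [heading=0, draw]
Final: pos=(22,0), heading=0, 2 segment(s) drawn

Segment endpoints: x in {0, 12, 22}, y in {0}
xmin=0, ymin=0, xmax=22, ymax=0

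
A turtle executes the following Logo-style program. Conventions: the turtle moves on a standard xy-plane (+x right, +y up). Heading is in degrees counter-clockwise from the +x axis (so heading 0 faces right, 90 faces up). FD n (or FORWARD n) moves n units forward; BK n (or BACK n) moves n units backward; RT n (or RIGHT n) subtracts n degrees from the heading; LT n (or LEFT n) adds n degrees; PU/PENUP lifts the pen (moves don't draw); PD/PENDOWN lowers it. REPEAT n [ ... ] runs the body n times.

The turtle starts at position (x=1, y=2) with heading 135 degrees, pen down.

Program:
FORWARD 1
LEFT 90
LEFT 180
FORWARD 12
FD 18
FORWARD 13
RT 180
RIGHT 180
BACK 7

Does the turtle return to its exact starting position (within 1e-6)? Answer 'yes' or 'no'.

Answer: no

Derivation:
Executing turtle program step by step:
Start: pos=(1,2), heading=135, pen down
FD 1: (1,2) -> (0.293,2.707) [heading=135, draw]
LT 90: heading 135 -> 225
LT 180: heading 225 -> 45
FD 12: (0.293,2.707) -> (8.778,11.192) [heading=45, draw]
FD 18: (8.778,11.192) -> (21.506,23.92) [heading=45, draw]
FD 13: (21.506,23.92) -> (30.698,33.113) [heading=45, draw]
RT 180: heading 45 -> 225
RT 180: heading 225 -> 45
BK 7: (30.698,33.113) -> (25.749,28.163) [heading=45, draw]
Final: pos=(25.749,28.163), heading=45, 5 segment(s) drawn

Start position: (1, 2)
Final position: (25.749, 28.163)
Distance = 36.014; >= 1e-6 -> NOT closed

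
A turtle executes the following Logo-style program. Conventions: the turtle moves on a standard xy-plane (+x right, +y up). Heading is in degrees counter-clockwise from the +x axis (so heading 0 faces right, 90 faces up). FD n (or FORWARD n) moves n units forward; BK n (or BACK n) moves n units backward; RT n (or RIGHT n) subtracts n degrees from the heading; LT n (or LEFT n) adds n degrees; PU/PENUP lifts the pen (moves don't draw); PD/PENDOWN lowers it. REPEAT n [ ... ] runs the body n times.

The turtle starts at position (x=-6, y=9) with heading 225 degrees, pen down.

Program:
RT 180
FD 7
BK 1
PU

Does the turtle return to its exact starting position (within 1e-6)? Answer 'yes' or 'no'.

Answer: no

Derivation:
Executing turtle program step by step:
Start: pos=(-6,9), heading=225, pen down
RT 180: heading 225 -> 45
FD 7: (-6,9) -> (-1.05,13.95) [heading=45, draw]
BK 1: (-1.05,13.95) -> (-1.757,13.243) [heading=45, draw]
PU: pen up
Final: pos=(-1.757,13.243), heading=45, 2 segment(s) drawn

Start position: (-6, 9)
Final position: (-1.757, 13.243)
Distance = 6; >= 1e-6 -> NOT closed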